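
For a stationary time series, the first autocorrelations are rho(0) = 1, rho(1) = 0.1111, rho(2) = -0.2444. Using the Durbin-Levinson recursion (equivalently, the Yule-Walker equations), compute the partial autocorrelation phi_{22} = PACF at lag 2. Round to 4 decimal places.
\phi_{22} = -0.2600

The PACF at lag k is phi_{kk}, the last component of the solution
to the Yule-Walker system G_k phi = r_k where
  (G_k)_{ij} = rho(|i - j|), (r_k)_i = rho(i), i,j = 1..k.
Equivalently, Durbin-Levinson gives phi_{kk} iteratively:
  phi_{11} = rho(1)
  phi_{kk} = [rho(k) - sum_{j=1..k-1} phi_{k-1,j} rho(k-j)]
            / [1 - sum_{j=1..k-1} phi_{k-1,j} rho(j)],
  phi_{k,j} = phi_{k-1,j} - phi_{kk} phi_{k-1,k-j},  j = 1..k-1.
Step k = 1:
  phi_11 = rho(1) = 0.1111.
Step k = 2:
  phi_22 = [rho(2) - phi_11 rho(1)] / [1 - phi_11 rho(1)] = [-0.2444 - (0.1111)(0.1111)] / [1 - (0.1111)(0.1111)]
         = -0.25674321 / 0.98765679 = -0.26.
Therefore phi_{22} = -0.2600.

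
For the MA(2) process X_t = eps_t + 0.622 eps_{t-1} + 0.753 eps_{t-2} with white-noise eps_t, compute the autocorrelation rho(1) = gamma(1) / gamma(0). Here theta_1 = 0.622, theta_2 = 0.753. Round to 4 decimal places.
\rho(1) = 0.5580

For an MA(q) process with theta_0 = 1, the autocovariance is
  gamma(k) = sigma^2 * sum_{i=0..q-k} theta_i * theta_{i+k},
and rho(k) = gamma(k) / gamma(0). Sigma^2 cancels.
  numerator   = (1)*(0.622) + (0.622)*(0.753) = 1.090366.
  denominator = (1)^2 + (0.622)^2 + (0.753)^2 = 1.953893.
  rho(1) = 1.090366 / 1.953893 = 0.5580.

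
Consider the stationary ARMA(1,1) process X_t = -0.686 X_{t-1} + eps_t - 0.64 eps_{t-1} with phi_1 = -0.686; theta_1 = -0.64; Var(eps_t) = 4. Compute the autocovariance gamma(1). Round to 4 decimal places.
\gamma(1) = -14.4175

Multiply the model equation by X_{t-k} and take expectations. With theta_0 = psi_0 = 1 and psi_j the MA(infinity) weights, this gives
  gamma(k) - sum_i phi_i gamma(k-i) = c_k,
  c_k = sigma^2 * sum_{j=k..q} theta_j psi_{j-k}   (c_k = 0 for k > q),
using gamma(-m) = gamma(m).
psi-weights needed (psi_j = theta_j + sum_i phi_i psi_{j-i}):
  psi_1 = theta_1 + phi_1 = -0.64 + (-0.686) = -1.326
Right-hand sides:
  c_0 = sigma^2 (1 + theta_1 psi_1) = 4 * (1 + (-0.64)(-1.326)) = 4 * 1.84864 = 7.39456
  c_1 = sigma^2 theta_1 = 4 * (-0.64) = -2.56
  c_2 = 0
Equations for k = 0 and k = 1 (AR order 1):
  gamma(0) = phi_1 gamma(1) + c_0
  gamma(1) = phi_1 gamma(0) + c_1
Substituting the second into the first: gamma(0) (1 - phi_1^2) = c_0 + phi_1 c_1, so
  gamma(0) = (c_0 + phi_1 c_1) / (1 - phi_1^2) = (7.39456 + (-0.686)(-2.56)) / (1 - (-0.686)^2) = 9.15072 / 0.529404 = 17.284947.
  gamma(1) = phi_1 gamma(0) + c_1 = (-0.686)(17.284947) + (-2.56) = -14.417474.
Therefore gamma(1) = -14.4175 (to 4 decimal places).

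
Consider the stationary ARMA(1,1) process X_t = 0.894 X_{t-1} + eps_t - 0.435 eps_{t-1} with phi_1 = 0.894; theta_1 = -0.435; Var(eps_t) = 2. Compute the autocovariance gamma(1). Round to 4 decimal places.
\gamma(1) = 2.7943

Multiply the model equation by X_{t-k} and take expectations. With theta_0 = psi_0 = 1 and psi_j the MA(infinity) weights, this gives
  gamma(k) - sum_i phi_i gamma(k-i) = c_k,
  c_k = sigma^2 * sum_{j=k..q} theta_j psi_{j-k}   (c_k = 0 for k > q),
using gamma(-m) = gamma(m).
psi-weights needed (psi_j = theta_j + sum_i phi_i psi_{j-i}):
  psi_1 = theta_1 + phi_1 = -0.435 + (0.894) = 0.459
Right-hand sides:
  c_0 = sigma^2 (1 + theta_1 psi_1) = 2 * (1 + (-0.435)(0.459)) = 2 * 0.800335 = 1.60067
  c_1 = sigma^2 theta_1 = 2 * (-0.435) = -0.87
  c_2 = 0
Equations for k = 0 and k = 1 (AR order 1):
  gamma(0) = phi_1 gamma(1) + c_0
  gamma(1) = phi_1 gamma(0) + c_1
Substituting the second into the first: gamma(0) (1 - phi_1^2) = c_0 + phi_1 c_1, so
  gamma(0) = (c_0 + phi_1 c_1) / (1 - phi_1^2) = (1.60067 + (0.894)(-0.87)) / (1 - (0.894)^2) = 0.82289 / 0.200764 = 4.098793.
  gamma(1) = phi_1 gamma(0) + c_1 = (0.894)(4.098793) + (-0.87) = 2.794321.
Therefore gamma(1) = 2.7943 (to 4 decimal places).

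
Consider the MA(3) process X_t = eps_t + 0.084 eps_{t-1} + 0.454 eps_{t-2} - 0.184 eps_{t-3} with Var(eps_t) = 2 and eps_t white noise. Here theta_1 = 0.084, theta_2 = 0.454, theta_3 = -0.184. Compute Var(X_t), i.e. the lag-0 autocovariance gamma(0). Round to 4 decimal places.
\gamma(0) = 2.4941

For an MA(q) process X_t = eps_t + sum_i theta_i eps_{t-i} with
Var(eps_t) = sigma^2, the variance is
  gamma(0) = sigma^2 * (1 + sum_i theta_i^2).
  sum_i theta_i^2 = (0.084)^2 + (0.454)^2 + (-0.184)^2 = 0.007056 + 0.206116 + 0.033856 = 0.247028.
  gamma(0) = 2 * (1 + 0.247028) = 2 * 1.247028 = 2.494056, which rounds to 2.4941.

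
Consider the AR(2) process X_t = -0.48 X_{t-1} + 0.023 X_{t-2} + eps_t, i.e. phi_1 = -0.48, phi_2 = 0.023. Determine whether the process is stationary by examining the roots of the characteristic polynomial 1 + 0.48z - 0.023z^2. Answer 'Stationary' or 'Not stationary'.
\text{Stationary}

The AR(p) characteristic polynomial is P(z) = 1 + 0.48z - 0.023z^2.
Stationarity requires all roots to lie outside the unit circle, i.e. |z| > 1 for every root.
Set 1 + (0.48) z + (-0.023) z^2 = 0, i.e. a z^2 + b z + c = 0 with a = -0.023, b = 0.48, c = 1.
Discriminant D = b^2 - 4ac = (0.48)^2 - 4*(-0.023)*1 = 0.2304 - (-0.092) = 0.3224.
D >= 0, so the roots are real: z = (-b +/- sqrt(D)) / (2a) = (-0.48 +/- 0.567803) / (-0.046).
  z_1 = (-0.48 + 0.567803) / (-0.046) = -1.9088,   |z_1| = 1.9088.
  z_2 = (-0.48 - 0.567803) / (-0.046) = 22.7783,   |z_2| = 22.7783.
Moduli of all roots: 1.9088, 22.7783.
All moduli strictly greater than 1? Yes.
Verdict: Stationary.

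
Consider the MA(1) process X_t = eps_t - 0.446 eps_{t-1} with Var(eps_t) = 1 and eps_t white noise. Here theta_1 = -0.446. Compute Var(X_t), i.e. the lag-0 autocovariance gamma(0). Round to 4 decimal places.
\gamma(0) = 1.1989

For an MA(q) process X_t = eps_t + sum_i theta_i eps_{t-i} with
Var(eps_t) = sigma^2, the variance is
  gamma(0) = sigma^2 * (1 + sum_i theta_i^2).
  sum_i theta_i^2 = (-0.446)^2 = 0.198916.
  gamma(0) = 1 * (1 + 0.198916) = 1 * 1.198916 = 1.198916, which rounds to 1.1989.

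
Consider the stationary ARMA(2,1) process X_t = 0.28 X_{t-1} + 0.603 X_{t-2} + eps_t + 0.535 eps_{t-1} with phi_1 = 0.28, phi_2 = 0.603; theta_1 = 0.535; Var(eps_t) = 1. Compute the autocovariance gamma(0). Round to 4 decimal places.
\gamma(0) = 6.3812

Multiply the model equation by X_{t-k} and take expectations. With theta_0 = psi_0 = 1 and psi_j the MA(infinity) weights, this gives
  gamma(k) - sum_i phi_i gamma(k-i) = c_k,
  c_k = sigma^2 * sum_{j=k..q} theta_j psi_{j-k}   (c_k = 0 for k > q),
using gamma(-m) = gamma(m).
psi-weights needed (psi_j = theta_j + sum_i phi_i psi_{j-i}):
  psi_1 = theta_1 + phi_1 = 0.535 + (0.28) = 0.815
Right-hand sides:
  c_0 = sigma^2 (1 + theta_1 psi_1) = 1 * (1 + (0.535)(0.815)) = 1 * 1.436025 = 1.436025
  c_1 = sigma^2 theta_1 = 1 * (0.535) = 0.535
  c_2 = 0
Equations for k = 0, 1, 2 (AR order 2, c_2 = 0):
  (E0) gamma(0) = phi_1 gamma(1) + phi_2 gamma(2) + c_0
  (E1) gamma(1) = phi_1 gamma(0) + phi_2 gamma(1) + c_1
  (E2) gamma(2) = phi_1 gamma(1) + phi_2 gamma(0)
From (E1): gamma(1) = A gamma(0) + B with
  A = phi_1 / (1 - phi_2) = 0.28 / 0.397 = 0.70529,   B = c_1 / (1 - phi_2) = 0.535 / 0.397 = 1.347607.
Insert (E2) into (E0): gamma(0) (1 - phi_2^2) = phi_1 (1 + phi_2) gamma(1) + c_0.
  phi_1 (1 + phi_2) = (0.28)(1.603) = 0.44884,   1 - phi_2^2 = 0.636391.
Replace gamma(1) by A gamma(0) + B and collect gamma(0):
  gamma(0) [0.636391 - (0.44884)(0.70529)] = (0.44884)(1.347607) + 1.436025
  gamma(0) * 0.319829 = 2.040885
  gamma(0) = 2.040885 / 0.319829 = 6.38118.
Therefore gamma(0) = 6.3812 (to 4 decimal places).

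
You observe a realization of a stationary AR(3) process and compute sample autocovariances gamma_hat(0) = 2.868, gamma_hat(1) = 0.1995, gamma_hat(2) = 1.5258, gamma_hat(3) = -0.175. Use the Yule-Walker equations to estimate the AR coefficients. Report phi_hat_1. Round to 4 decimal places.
\hat\phi_{1} = 0.1180

The Yule-Walker equations for an AR(p) process read, in matrix form,
  Gamma_p phi = r_p,   with   (Gamma_p)_{ij} = gamma(|i - j|),
                       (r_p)_i = gamma(i),   i,j = 1..p.
Substitute the sample gammas (Toeplitz matrix and right-hand side of size 3):
  Gamma_p = [[2.868, 0.1995, 1.5258], [0.1995, 2.868, 0.1995], [1.5258, 0.1995, 2.868]]
  r_p     = [0.1995, 1.5258, -0.175]
Written out (R1..R3):
  (R1) 2.868 phi_1 + 0.1995 phi_2 + 1.5258 phi_3 = 0.1995
  (R2) 0.1995 phi_1 + 2.868 phi_2 + 0.1995 phi_3 = 1.5258
  (R3) 1.5258 phi_1 + 0.1995 phi_2 + 2.868 phi_3 = -0.175
Gaussian elimination:
  R2 <- R2 - (0.1995/2.868) R1 = R2 - (0.069561) R1:  2.854123 phi_2 + 0.093364 phi_3 = 1.511923
  R3 <- R3 - (1.5258/2.868) R1 = R3 - (0.532008) R1:  0.093364 phi_2 + 2.056262 phi_3 = -0.281136
  R3 <- R3 - (0.093364/2.854123) R2 = R3 - (0.032712) R2:  2.053207 phi_3 = -0.330594
Back-substitution:
  phi_hat_3 = -0.330594 / 2.053207 = -0.161013
  phi_hat_2 = (1.511923 - (0.093364)(-0.161013)) / 2.854123 = 0.535
  phi_hat_1 = (0.1995 - (0.1995)(0.535) - (1.5258)(-0.161013)) / 2.868 = 0.118006
So phi_hat = [0.1180, 0.5350, -0.1610].
Therefore phi_hat_1 = 0.1180.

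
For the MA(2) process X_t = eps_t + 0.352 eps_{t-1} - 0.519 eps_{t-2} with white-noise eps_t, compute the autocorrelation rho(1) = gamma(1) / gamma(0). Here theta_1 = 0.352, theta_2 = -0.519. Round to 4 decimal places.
\rho(1) = 0.1215

For an MA(q) process with theta_0 = 1, the autocovariance is
  gamma(k) = sigma^2 * sum_{i=0..q-k} theta_i * theta_{i+k},
and rho(k) = gamma(k) / gamma(0). Sigma^2 cancels.
  numerator   = (1)*(0.352) + (0.352)*(-0.519) = 0.169312.
  denominator = (1)^2 + (0.352)^2 + (-0.519)^2 = 1.393265.
  rho(1) = 0.169312 / 1.393265 = 0.1215.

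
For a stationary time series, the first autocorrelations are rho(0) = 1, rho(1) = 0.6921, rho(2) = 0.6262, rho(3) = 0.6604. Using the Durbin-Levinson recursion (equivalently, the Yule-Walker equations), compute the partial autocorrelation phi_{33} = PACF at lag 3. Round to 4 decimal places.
\phi_{33} = 0.3210

The PACF at lag k is phi_{kk}, the last component of the solution
to the Yule-Walker system G_k phi = r_k where
  (G_k)_{ij} = rho(|i - j|), (r_k)_i = rho(i), i,j = 1..k.
Equivalently, Durbin-Levinson gives phi_{kk} iteratively:
  phi_{11} = rho(1)
  phi_{kk} = [rho(k) - sum_{j=1..k-1} phi_{k-1,j} rho(k-j)]
            / [1 - sum_{j=1..k-1} phi_{k-1,j} rho(j)],
  phi_{k,j} = phi_{k-1,j} - phi_{kk} phi_{k-1,k-j},  j = 1..k-1.
Step k = 1:
  phi_11 = rho(1) = 0.6921.
Step k = 2:
  phi_22 = [rho(2) - phi_11 rho(1)] / [1 - phi_11 rho(1)] = [0.6262 - (0.6921)(0.6921)] / [1 - (0.6921)(0.6921)]
         = 0.14719759 / 0.52099759 = 0.28253.
  Update: phi_21 = phi_11 - phi_22 phi_11 = 0.6921 - (0.28253)(0.6921) = 0.496561.
Step k = 3:
  phi_33 = [rho(3) - phi_21 rho(2) - phi_22 rho(1)] / [1 - phi_21 rho(1) - phi_22 rho(2)]
    numerator   = 0.6604 - (0.496561)(0.6262) - (0.28253)(0.6921) = 0.15391443
    denominator = 1 - (0.496561)(0.6921) - (0.28253)(0.6262) = 0.47940982
  phi_33 = 0.15391443 / 0.47940982 = 0.321.
Therefore phi_{33} = 0.3210.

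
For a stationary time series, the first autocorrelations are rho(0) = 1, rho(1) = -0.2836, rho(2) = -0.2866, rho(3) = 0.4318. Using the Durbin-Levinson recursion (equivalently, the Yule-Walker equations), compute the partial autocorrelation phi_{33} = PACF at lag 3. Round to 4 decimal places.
\phi_{33} = 0.2650

The PACF at lag k is phi_{kk}, the last component of the solution
to the Yule-Walker system G_k phi = r_k where
  (G_k)_{ij} = rho(|i - j|), (r_k)_i = rho(i), i,j = 1..k.
Equivalently, Durbin-Levinson gives phi_{kk} iteratively:
  phi_{11} = rho(1)
  phi_{kk} = [rho(k) - sum_{j=1..k-1} phi_{k-1,j} rho(k-j)]
            / [1 - sum_{j=1..k-1} phi_{k-1,j} rho(j)],
  phi_{k,j} = phi_{k-1,j} - phi_{kk} phi_{k-1,k-j},  j = 1..k-1.
Step k = 1:
  phi_11 = rho(1) = -0.2836.
Step k = 2:
  phi_22 = [rho(2) - phi_11 rho(1)] / [1 - phi_11 rho(1)] = [-0.2866 - (-0.2836)(-0.2836)] / [1 - (-0.2836)(-0.2836)]
         = -0.36702896 / 0.91957104 = -0.399131.
  Update: phi_21 = phi_11 - phi_22 phi_11 = -0.2836 - (-0.399131)(-0.2836) = -0.396793.
Step k = 3:
  phi_33 = [rho(3) - phi_21 rho(2) - phi_22 rho(1)] / [1 - phi_21 rho(1) - phi_22 rho(2)]
    numerator   = 0.4318 - (-0.396793)(-0.2866) - (-0.399131)(-0.2836) = 0.20488555
    denominator = 1 - (-0.396793)(-0.2836) - (-0.399131)(-0.2866) = 0.77307854
  phi_33 = 0.20488555 / 0.77307854 = 0.265.
Therefore phi_{33} = 0.2650.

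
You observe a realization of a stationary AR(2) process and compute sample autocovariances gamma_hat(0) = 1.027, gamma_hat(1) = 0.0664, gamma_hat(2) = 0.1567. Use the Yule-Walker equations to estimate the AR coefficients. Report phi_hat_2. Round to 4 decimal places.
\hat\phi_{2} = 0.1490

The Yule-Walker equations for an AR(p) process read, in matrix form,
  Gamma_p phi = r_p,   with   (Gamma_p)_{ij} = gamma(|i - j|),
                       (r_p)_i = gamma(i),   i,j = 1..p.
Substitute the sample gammas (Toeplitz matrix and right-hand side of size 2):
  Gamma_p = [[1.027, 0.0664], [0.0664, 1.027]]
  r_p     = [0.0664, 0.1567]
Written out:
  1.027 phi_1 + 0.0664 phi_2 = 0.0664
  0.0664 phi_1 + 1.027 phi_2 = 0.1567
Solve by Cramer's rule:
  det = gamma(0)^2 - gamma(1)^2 = (1.027)^2 - (0.0664)^2 = 1.054729 - 0.00440896 = 1.05032004
  phi_hat_1 = [gamma(1) gamma(0) - gamma(1) gamma(2)] / det = [(0.0664)(1.027) - (0.0664)(0.1567)] / 1.05032004 = 0.05778792 / 1.05032004 = 0.055
  phi_hat_2 = [gamma(0) gamma(2) - gamma(1)^2] / det = [(1.027)(0.1567) - (0.0664)^2] / 1.05032004 = 0.15652194 / 1.05032004 = 0.149
So phi_hat = [0.0550, 0.1490].
Therefore phi_hat_2 = 0.1490.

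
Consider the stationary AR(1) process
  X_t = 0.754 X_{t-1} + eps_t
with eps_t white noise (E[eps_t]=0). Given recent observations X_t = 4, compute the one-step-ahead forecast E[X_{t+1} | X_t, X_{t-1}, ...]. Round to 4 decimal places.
E[X_{t+1} \mid \mathcal F_t] = 3.0160

For an AR(p) model X_t = c + sum_i phi_i X_{t-i} + eps_t, the
one-step-ahead conditional mean is
  E[X_{t+1} | X_t, ...] = c + sum_i phi_i X_{t+1-i}.
Substitute known values:
  E[X_{t+1} | ...] = (0.754) * (4)
                   = 3.0160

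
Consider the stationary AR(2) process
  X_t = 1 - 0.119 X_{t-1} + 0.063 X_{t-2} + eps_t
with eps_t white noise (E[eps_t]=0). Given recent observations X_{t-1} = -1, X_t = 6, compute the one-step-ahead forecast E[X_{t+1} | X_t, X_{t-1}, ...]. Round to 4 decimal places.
E[X_{t+1} \mid \mathcal F_t] = 0.2230

For an AR(p) model X_t = c + sum_i phi_i X_{t-i} + eps_t, the
one-step-ahead conditional mean is
  E[X_{t+1} | X_t, ...] = c + sum_i phi_i X_{t+1-i}.
Substitute known values:
  E[X_{t+1} | ...] = 1 + (-0.119) * (6) + (0.063) * (-1)
                   = 0.2230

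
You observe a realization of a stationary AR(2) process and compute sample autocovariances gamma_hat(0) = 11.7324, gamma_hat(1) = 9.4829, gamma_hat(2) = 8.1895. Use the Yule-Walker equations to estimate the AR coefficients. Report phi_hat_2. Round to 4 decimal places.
\hat\phi_{2} = 0.1290

The Yule-Walker equations for an AR(p) process read, in matrix form,
  Gamma_p phi = r_p,   with   (Gamma_p)_{ij} = gamma(|i - j|),
                       (r_p)_i = gamma(i),   i,j = 1..p.
Substitute the sample gammas (Toeplitz matrix and right-hand side of size 2):
  Gamma_p = [[11.7324, 9.4829], [9.4829, 11.7324]]
  r_p     = [9.4829, 8.1895]
Written out:
  11.7324 phi_1 + 9.4829 phi_2 = 9.4829
  9.4829 phi_1 + 11.7324 phi_2 = 8.1895
Solve by Cramer's rule:
  det = gamma(0)^2 - gamma(1)^2 = (11.7324)^2 - (9.4829)^2 = 137.64920976 - 89.92539241 = 47.72381735
  phi_hat_1 = [gamma(1) gamma(0) - gamma(1) gamma(2)] / det = [(9.4829)(11.7324) - (9.4829)(8.1895)] / 47.72381735 = 33.59696641 / 47.72381735 = 0.704
  phi_hat_2 = [gamma(0) gamma(2) - gamma(1)^2] / det = [(11.7324)(8.1895) - (9.4829)^2] / 47.72381735 = 6.15709739 / 47.72381735 = 0.129
So phi_hat = [0.7040, 0.1290].
Therefore phi_hat_2 = 0.1290.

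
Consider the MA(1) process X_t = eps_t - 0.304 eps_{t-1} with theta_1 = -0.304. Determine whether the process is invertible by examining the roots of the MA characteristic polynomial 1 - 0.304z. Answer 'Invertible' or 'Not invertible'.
\text{Invertible}

The MA(q) characteristic polynomial is P(z) = 1 - 0.304z.
Invertibility requires all roots to lie outside the unit circle, i.e. |z| > 1 for every root.
This is linear in z: 1 + (-0.304) z = 0  =>  z = -1/(-0.304) = 3.289474,  |z| = 3.289474.
Moduli of all roots: 3.2895.
All moduli strictly greater than 1? Yes.
Verdict: Invertible.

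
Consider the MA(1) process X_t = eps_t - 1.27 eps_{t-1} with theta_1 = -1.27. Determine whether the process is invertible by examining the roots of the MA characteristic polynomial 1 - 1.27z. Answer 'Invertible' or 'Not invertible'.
\text{Not invertible}

The MA(q) characteristic polynomial is P(z) = 1 - 1.27z.
Invertibility requires all roots to lie outside the unit circle, i.e. |z| > 1 for every root.
This is linear in z: 1 + (-1.27) z = 0  =>  z = -1/(-1.27) = 0.787402,  |z| = 0.787402.
Moduli of all roots: 0.7874.
All moduli strictly greater than 1? No.
Verdict: Not invertible.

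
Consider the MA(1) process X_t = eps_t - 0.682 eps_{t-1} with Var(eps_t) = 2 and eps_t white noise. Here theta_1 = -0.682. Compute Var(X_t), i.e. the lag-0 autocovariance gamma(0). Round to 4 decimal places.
\gamma(0) = 2.9302

For an MA(q) process X_t = eps_t + sum_i theta_i eps_{t-i} with
Var(eps_t) = sigma^2, the variance is
  gamma(0) = sigma^2 * (1 + sum_i theta_i^2).
  sum_i theta_i^2 = (-0.682)^2 = 0.465124.
  gamma(0) = 2 * (1 + 0.465124) = 2 * 1.465124 = 2.930248, which rounds to 2.9302.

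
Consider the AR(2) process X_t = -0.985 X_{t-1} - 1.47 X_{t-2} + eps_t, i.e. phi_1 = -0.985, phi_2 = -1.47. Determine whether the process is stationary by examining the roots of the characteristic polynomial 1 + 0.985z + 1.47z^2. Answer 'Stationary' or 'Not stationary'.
\text{Not stationary}

The AR(p) characteristic polynomial is P(z) = 1 + 0.985z + 1.47z^2.
Stationarity requires all roots to lie outside the unit circle, i.e. |z| > 1 for every root.
Set 1 + (0.985) z + (1.47) z^2 = 0, i.e. a z^2 + b z + c = 0 with a = 1.47, b = 0.985, c = 1.
Discriminant D = b^2 - 4ac = (0.985)^2 - 4*(1.47)*1 = 0.970225 - (5.88) = -4.909775.
D < 0, so the roots are the complex-conjugate pair z = (-b +/- i sqrt(-D)) / (2a) = -0.335 +/- 0.7537i.
For a conjugate pair |z|^2 = z * conj(z) = (product of roots) = c/a = 1/(1.47) = 0.680272, so |z| = sqrt(0.680272) = 0.8248 for both roots.
Moduli of all roots: 0.8248, 0.8248.
All moduli strictly greater than 1? No.
Verdict: Not stationary.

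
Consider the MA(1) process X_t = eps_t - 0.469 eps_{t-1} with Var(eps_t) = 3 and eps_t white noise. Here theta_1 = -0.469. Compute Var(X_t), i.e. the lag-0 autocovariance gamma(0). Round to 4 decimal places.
\gamma(0) = 3.6599

For an MA(q) process X_t = eps_t + sum_i theta_i eps_{t-i} with
Var(eps_t) = sigma^2, the variance is
  gamma(0) = sigma^2 * (1 + sum_i theta_i^2).
  sum_i theta_i^2 = (-0.469)^2 = 0.219961.
  gamma(0) = 3 * (1 + 0.219961) = 3 * 1.219961 = 3.659883, which rounds to 3.6599.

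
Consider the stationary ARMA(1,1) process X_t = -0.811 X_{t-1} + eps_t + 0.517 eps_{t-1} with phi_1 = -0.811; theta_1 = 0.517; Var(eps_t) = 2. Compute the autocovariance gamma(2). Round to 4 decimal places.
\gamma(2) = 0.8091

Multiply the model equation by X_{t-k} and take expectations. With theta_0 = psi_0 = 1 and psi_j the MA(infinity) weights, this gives
  gamma(k) - sum_i phi_i gamma(k-i) = c_k,
  c_k = sigma^2 * sum_{j=k..q} theta_j psi_{j-k}   (c_k = 0 for k > q),
using gamma(-m) = gamma(m).
psi-weights needed (psi_j = theta_j + sum_i phi_i psi_{j-i}):
  psi_1 = theta_1 + phi_1 = 0.517 + (-0.811) = -0.294
Right-hand sides:
  c_0 = sigma^2 (1 + theta_1 psi_1) = 2 * (1 + (0.517)(-0.294)) = 2 * 0.848002 = 1.696004
  c_1 = sigma^2 theta_1 = 2 * (0.517) = 1.034
  c_2 = 0
Equations for k = 0 and k = 1 (AR order 1):
  gamma(0) = phi_1 gamma(1) + c_0
  gamma(1) = phi_1 gamma(0) + c_1
Substituting the second into the first: gamma(0) (1 - phi_1^2) = c_0 + phi_1 c_1, so
  gamma(0) = (c_0 + phi_1 c_1) / (1 - phi_1^2) = (1.696004 + (-0.811)(1.034)) / (1 - (-0.811)^2) = 0.85743 / 0.342279 = 2.505062.
  gamma(1) = phi_1 gamma(0) + c_1 = (-0.811)(2.505062) + (1.034) = -0.997605.
For k = 2 (> q): gamma(2) = phi_1 gamma(1) = (-0.811)(-0.997605) = 0.809058.
Therefore gamma(2) = 0.8091 (to 4 decimal places).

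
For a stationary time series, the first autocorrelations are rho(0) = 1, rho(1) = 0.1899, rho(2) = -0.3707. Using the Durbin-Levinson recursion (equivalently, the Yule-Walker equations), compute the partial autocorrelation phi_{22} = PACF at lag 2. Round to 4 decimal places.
\phi_{22} = -0.4220

The PACF at lag k is phi_{kk}, the last component of the solution
to the Yule-Walker system G_k phi = r_k where
  (G_k)_{ij} = rho(|i - j|), (r_k)_i = rho(i), i,j = 1..k.
Equivalently, Durbin-Levinson gives phi_{kk} iteratively:
  phi_{11} = rho(1)
  phi_{kk} = [rho(k) - sum_{j=1..k-1} phi_{k-1,j} rho(k-j)]
            / [1 - sum_{j=1..k-1} phi_{k-1,j} rho(j)],
  phi_{k,j} = phi_{k-1,j} - phi_{kk} phi_{k-1,k-j},  j = 1..k-1.
Step k = 1:
  phi_11 = rho(1) = 0.1899.
Step k = 2:
  phi_22 = [rho(2) - phi_11 rho(1)] / [1 - phi_11 rho(1)] = [-0.3707 - (0.1899)(0.1899)] / [1 - (0.1899)(0.1899)]
         = -0.40676201 / 0.96393799 = -0.422.
Therefore phi_{22} = -0.4220.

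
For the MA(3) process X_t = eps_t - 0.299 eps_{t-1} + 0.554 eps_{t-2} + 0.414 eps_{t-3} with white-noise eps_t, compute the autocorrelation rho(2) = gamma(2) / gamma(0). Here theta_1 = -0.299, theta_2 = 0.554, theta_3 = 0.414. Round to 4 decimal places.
\rho(2) = 0.2744

For an MA(q) process with theta_0 = 1, the autocovariance is
  gamma(k) = sigma^2 * sum_{i=0..q-k} theta_i * theta_{i+k},
and rho(k) = gamma(k) / gamma(0). Sigma^2 cancels.
  numerator   = (1)*(0.554) + (-0.299)*(0.414) = 0.430214.
  denominator = (1)^2 + (-0.299)^2 + (0.554)^2 + (0.414)^2 = 1.567713.
  rho(2) = 0.430214 / 1.567713 = 0.2744.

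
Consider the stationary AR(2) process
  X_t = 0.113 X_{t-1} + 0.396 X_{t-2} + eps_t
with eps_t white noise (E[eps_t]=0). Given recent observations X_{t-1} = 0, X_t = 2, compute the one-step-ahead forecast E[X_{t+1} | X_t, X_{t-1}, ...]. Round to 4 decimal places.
E[X_{t+1} \mid \mathcal F_t] = 0.2260

For an AR(p) model X_t = c + sum_i phi_i X_{t-i} + eps_t, the
one-step-ahead conditional mean is
  E[X_{t+1} | X_t, ...] = c + sum_i phi_i X_{t+1-i}.
Substitute known values:
  E[X_{t+1} | ...] = (0.113) * (2) + (0.396) * (0)
                   = 0.2260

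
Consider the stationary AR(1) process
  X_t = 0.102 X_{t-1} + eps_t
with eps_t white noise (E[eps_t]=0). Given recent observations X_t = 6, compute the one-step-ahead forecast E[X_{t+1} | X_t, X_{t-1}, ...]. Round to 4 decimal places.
E[X_{t+1} \mid \mathcal F_t] = 0.6120

For an AR(p) model X_t = c + sum_i phi_i X_{t-i} + eps_t, the
one-step-ahead conditional mean is
  E[X_{t+1} | X_t, ...] = c + sum_i phi_i X_{t+1-i}.
Substitute known values:
  E[X_{t+1} | ...] = (0.102) * (6)
                   = 0.6120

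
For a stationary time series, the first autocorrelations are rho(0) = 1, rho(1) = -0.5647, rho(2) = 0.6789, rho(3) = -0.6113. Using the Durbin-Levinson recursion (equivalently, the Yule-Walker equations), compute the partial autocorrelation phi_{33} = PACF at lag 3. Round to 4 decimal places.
\phi_{33} = -0.2691

The PACF at lag k is phi_{kk}, the last component of the solution
to the Yule-Walker system G_k phi = r_k where
  (G_k)_{ij} = rho(|i - j|), (r_k)_i = rho(i), i,j = 1..k.
Equivalently, Durbin-Levinson gives phi_{kk} iteratively:
  phi_{11} = rho(1)
  phi_{kk} = [rho(k) - sum_{j=1..k-1} phi_{k-1,j} rho(k-j)]
            / [1 - sum_{j=1..k-1} phi_{k-1,j} rho(j)],
  phi_{k,j} = phi_{k-1,j} - phi_{kk} phi_{k-1,k-j},  j = 1..k-1.
Step k = 1:
  phi_11 = rho(1) = -0.5647.
Step k = 2:
  phi_22 = [rho(2) - phi_11 rho(1)] / [1 - phi_11 rho(1)] = [0.6789 - (-0.5647)(-0.5647)] / [1 - (-0.5647)(-0.5647)]
         = 0.36001391 / 0.68111391 = 0.528566.
  Update: phi_21 = phi_11 - phi_22 phi_11 = -0.5647 - (0.528566)(-0.5647) = -0.266219.
Step k = 3:
  phi_33 = [rho(3) - phi_21 rho(2) - phi_22 rho(1)] / [1 - phi_21 rho(1) - phi_22 rho(2)]
    numerator   = -0.6113 - (-0.266219)(0.6789) - (0.528566)(-0.5647) = -0.13208278
    denominator = 1 - (-0.266219)(-0.5647) - (0.528566)(0.6789) = 0.49082266
  phi_33 = -0.13208278 / 0.49082266 = -0.2691.
Therefore phi_{33} = -0.2691.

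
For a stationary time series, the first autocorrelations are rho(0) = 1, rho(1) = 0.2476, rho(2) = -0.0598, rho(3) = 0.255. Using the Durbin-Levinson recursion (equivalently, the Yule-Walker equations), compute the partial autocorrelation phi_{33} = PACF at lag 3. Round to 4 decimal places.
\phi_{33} = 0.3290

The PACF at lag k is phi_{kk}, the last component of the solution
to the Yule-Walker system G_k phi = r_k where
  (G_k)_{ij} = rho(|i - j|), (r_k)_i = rho(i), i,j = 1..k.
Equivalently, Durbin-Levinson gives phi_{kk} iteratively:
  phi_{11} = rho(1)
  phi_{kk} = [rho(k) - sum_{j=1..k-1} phi_{k-1,j} rho(k-j)]
            / [1 - sum_{j=1..k-1} phi_{k-1,j} rho(j)],
  phi_{k,j} = phi_{k-1,j} - phi_{kk} phi_{k-1,k-j},  j = 1..k-1.
Step k = 1:
  phi_11 = rho(1) = 0.2476.
Step k = 2:
  phi_22 = [rho(2) - phi_11 rho(1)] / [1 - phi_11 rho(1)] = [-0.0598 - (0.2476)(0.2476)] / [1 - (0.2476)(0.2476)]
         = -0.12110576 / 0.93869424 = -0.129015.
  Update: phi_21 = phi_11 - phi_22 phi_11 = 0.2476 - (-0.129015)(0.2476) = 0.279544.
Step k = 3:
  phi_33 = [rho(3) - phi_21 rho(2) - phi_22 rho(1)] / [1 - phi_21 rho(1) - phi_22 rho(2)]
    numerator   = 0.255 - (0.279544)(-0.0598) - (-0.129015)(0.2476) = 0.30366089
    denominator = 1 - (0.279544)(0.2476) - (-0.129015)(-0.0598) = 0.92306976
  phi_33 = 0.30366089 / 0.92306976 = 0.329.
Therefore phi_{33} = 0.3290.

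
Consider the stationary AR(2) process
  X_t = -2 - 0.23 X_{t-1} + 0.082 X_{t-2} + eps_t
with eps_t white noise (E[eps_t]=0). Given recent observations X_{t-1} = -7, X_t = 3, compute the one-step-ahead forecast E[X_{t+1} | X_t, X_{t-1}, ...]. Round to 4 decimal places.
E[X_{t+1} \mid \mathcal F_t] = -3.2640

For an AR(p) model X_t = c + sum_i phi_i X_{t-i} + eps_t, the
one-step-ahead conditional mean is
  E[X_{t+1} | X_t, ...] = c + sum_i phi_i X_{t+1-i}.
Substitute known values:
  E[X_{t+1} | ...] = -2 + (-0.23) * (3) + (0.082) * (-7)
                   = -3.2640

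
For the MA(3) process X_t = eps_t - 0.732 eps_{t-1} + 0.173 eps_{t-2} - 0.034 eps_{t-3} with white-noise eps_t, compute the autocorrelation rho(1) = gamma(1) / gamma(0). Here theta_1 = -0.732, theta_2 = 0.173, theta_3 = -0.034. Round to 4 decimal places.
\rho(1) = -0.5517

For an MA(q) process with theta_0 = 1, the autocovariance is
  gamma(k) = sigma^2 * sum_{i=0..q-k} theta_i * theta_{i+k},
and rho(k) = gamma(k) / gamma(0). Sigma^2 cancels.
  numerator   = (1)*(-0.732) + (-0.732)*(0.173) + (0.173)*(-0.034) = -0.864518.
  denominator = (1)^2 + (-0.732)^2 + (0.173)^2 + (-0.034)^2 = 1.566909.
  rho(1) = -0.864518 / 1.566909 = -0.5517.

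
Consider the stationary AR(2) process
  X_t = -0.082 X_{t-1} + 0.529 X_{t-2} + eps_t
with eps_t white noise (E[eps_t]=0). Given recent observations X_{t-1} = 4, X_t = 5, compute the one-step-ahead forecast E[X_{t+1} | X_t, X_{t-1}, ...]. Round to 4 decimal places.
E[X_{t+1} \mid \mathcal F_t] = 1.7060

For an AR(p) model X_t = c + sum_i phi_i X_{t-i} + eps_t, the
one-step-ahead conditional mean is
  E[X_{t+1} | X_t, ...] = c + sum_i phi_i X_{t+1-i}.
Substitute known values:
  E[X_{t+1} | ...] = (-0.082) * (5) + (0.529) * (4)
                   = 1.7060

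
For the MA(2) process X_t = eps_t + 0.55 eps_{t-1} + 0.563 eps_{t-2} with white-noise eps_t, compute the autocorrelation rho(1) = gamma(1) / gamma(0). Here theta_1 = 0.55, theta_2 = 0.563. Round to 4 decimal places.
\rho(1) = 0.5308

For an MA(q) process with theta_0 = 1, the autocovariance is
  gamma(k) = sigma^2 * sum_{i=0..q-k} theta_i * theta_{i+k},
and rho(k) = gamma(k) / gamma(0). Sigma^2 cancels.
  numerator   = (1)*(0.55) + (0.55)*(0.563) = 0.85965.
  denominator = (1)^2 + (0.55)^2 + (0.563)^2 = 1.619469.
  rho(1) = 0.85965 / 1.619469 = 0.5308.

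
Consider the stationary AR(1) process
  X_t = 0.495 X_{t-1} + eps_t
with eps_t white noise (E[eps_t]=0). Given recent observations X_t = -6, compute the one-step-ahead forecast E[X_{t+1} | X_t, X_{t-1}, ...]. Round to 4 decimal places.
E[X_{t+1} \mid \mathcal F_t] = -2.9700

For an AR(p) model X_t = c + sum_i phi_i X_{t-i} + eps_t, the
one-step-ahead conditional mean is
  E[X_{t+1} | X_t, ...] = c + sum_i phi_i X_{t+1-i}.
Substitute known values:
  E[X_{t+1} | ...] = (0.495) * (-6)
                   = -2.9700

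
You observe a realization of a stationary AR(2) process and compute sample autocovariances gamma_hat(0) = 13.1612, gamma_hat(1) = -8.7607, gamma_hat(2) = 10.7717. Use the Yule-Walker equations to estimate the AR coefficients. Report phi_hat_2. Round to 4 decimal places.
\hat\phi_{2} = 0.6740

The Yule-Walker equations for an AR(p) process read, in matrix form,
  Gamma_p phi = r_p,   with   (Gamma_p)_{ij} = gamma(|i - j|),
                       (r_p)_i = gamma(i),   i,j = 1..p.
Substitute the sample gammas (Toeplitz matrix and right-hand side of size 2):
  Gamma_p = [[13.1612, -8.7607], [-8.7607, 13.1612]]
  r_p     = [-8.7607, 10.7717]
Written out:
  13.1612 phi_1 - 8.7607 phi_2 = -8.7607
  -8.7607 phi_1 + 13.1612 phi_2 = 10.7717
Solve by Cramer's rule:
  det = gamma(0)^2 - gamma(1)^2 = (13.1612)^2 - (-8.7607)^2 = 173.21718544 - 76.74986449 = 96.46732095
  phi_hat_1 = [gamma(1) gamma(0) - gamma(1) gamma(2)] / det = [(-8.7607)(13.1612) - (-8.7607)(10.7717)] / 96.46732095 = -20.93369265 / 96.46732095 = -0.217
  phi_hat_2 = [gamma(0) gamma(2) - gamma(1)^2] / det = [(13.1612)(10.7717) - (-8.7607)^2] / 96.46732095 = 65.01863355 / 96.46732095 = 0.674
So phi_hat = [-0.2170, 0.6740].
Therefore phi_hat_2 = 0.6740.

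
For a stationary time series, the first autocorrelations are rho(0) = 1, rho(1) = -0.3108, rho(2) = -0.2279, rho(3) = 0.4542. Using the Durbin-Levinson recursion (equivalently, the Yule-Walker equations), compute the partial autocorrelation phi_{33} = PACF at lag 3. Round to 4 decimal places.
\phi_{33} = 0.3130

The PACF at lag k is phi_{kk}, the last component of the solution
to the Yule-Walker system G_k phi = r_k where
  (G_k)_{ij} = rho(|i - j|), (r_k)_i = rho(i), i,j = 1..k.
Equivalently, Durbin-Levinson gives phi_{kk} iteratively:
  phi_{11} = rho(1)
  phi_{kk} = [rho(k) - sum_{j=1..k-1} phi_{k-1,j} rho(k-j)]
            / [1 - sum_{j=1..k-1} phi_{k-1,j} rho(j)],
  phi_{k,j} = phi_{k-1,j} - phi_{kk} phi_{k-1,k-j},  j = 1..k-1.
Step k = 1:
  phi_11 = rho(1) = -0.3108.
Step k = 2:
  phi_22 = [rho(2) - phi_11 rho(1)] / [1 - phi_11 rho(1)] = [-0.2279 - (-0.3108)(-0.3108)] / [1 - (-0.3108)(-0.3108)]
         = -0.32449664 / 0.90340336 = -0.359194.
  Update: phi_21 = phi_11 - phi_22 phi_11 = -0.3108 - (-0.359194)(-0.3108) = -0.422437.
Step k = 3:
  phi_33 = [rho(3) - phi_21 rho(2) - phi_22 rho(1)] / [1 - phi_21 rho(1) - phi_22 rho(2)]
    numerator   = 0.4542 - (-0.422437)(-0.2279) - (-0.359194)(-0.3108) = 0.24628918
    denominator = 1 - (-0.422437)(-0.3108) - (-0.359194)(-0.2279) = 0.78684627
  phi_33 = 0.24628918 / 0.78684627 = 0.313.
Therefore phi_{33} = 0.3130.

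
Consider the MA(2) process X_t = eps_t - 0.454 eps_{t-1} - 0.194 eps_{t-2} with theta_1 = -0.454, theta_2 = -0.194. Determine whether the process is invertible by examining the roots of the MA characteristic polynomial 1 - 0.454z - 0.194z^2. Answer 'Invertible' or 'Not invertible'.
\text{Invertible}

The MA(q) characteristic polynomial is P(z) = 1 - 0.454z - 0.194z^2.
Invertibility requires all roots to lie outside the unit circle, i.e. |z| > 1 for every root.
Set 1 + (-0.454) z + (-0.194) z^2 = 0, i.e. a z^2 + b z + c = 0 with a = -0.194, b = -0.454, c = 1.
Discriminant D = b^2 - 4ac = (-0.454)^2 - 4*(-0.194)*1 = 0.206116 - (-0.776) = 0.982116.
D >= 0, so the roots are real: z = (-b +/- sqrt(D)) / (2a) = (0.454 +/- 0.991018) / (-0.388).
  z_1 = (0.454 + 0.991018) / (-0.388) = -3.7243,   |z_1| = 3.7243.
  z_2 = (0.454 - 0.991018) / (-0.388) = 1.3841,   |z_2| = 1.3841.
Moduli of all roots: 3.7243, 1.3841.
All moduli strictly greater than 1? Yes.
Verdict: Invertible.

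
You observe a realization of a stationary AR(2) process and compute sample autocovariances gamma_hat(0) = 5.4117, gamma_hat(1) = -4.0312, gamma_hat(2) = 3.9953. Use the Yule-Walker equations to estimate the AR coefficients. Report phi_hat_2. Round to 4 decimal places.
\hat\phi_{2} = 0.4120

The Yule-Walker equations for an AR(p) process read, in matrix form,
  Gamma_p phi = r_p,   with   (Gamma_p)_{ij} = gamma(|i - j|),
                       (r_p)_i = gamma(i),   i,j = 1..p.
Substitute the sample gammas (Toeplitz matrix and right-hand side of size 2):
  Gamma_p = [[5.4117, -4.0312], [-4.0312, 5.4117]]
  r_p     = [-4.0312, 3.9953]
Written out:
  5.4117 phi_1 - 4.0312 phi_2 = -4.0312
  -4.0312 phi_1 + 5.4117 phi_2 = 3.9953
Solve by Cramer's rule:
  det = gamma(0)^2 - gamma(1)^2 = (5.4117)^2 - (-4.0312)^2 = 29.28649689 - 16.25057344 = 13.03592345
  phi_hat_1 = [gamma(1) gamma(0) - gamma(1) gamma(2)] / det = [(-4.0312)(5.4117) - (-4.0312)(3.9953)] / 13.03592345 = -5.70979168 / 13.03592345 = -0.438
  phi_hat_2 = [gamma(0) gamma(2) - gamma(1)^2] / det = [(5.4117)(3.9953) - (-4.0312)^2] / 13.03592345 = 5.37079157 / 13.03592345 = 0.412
So phi_hat = [-0.4380, 0.4120].
Therefore phi_hat_2 = 0.4120.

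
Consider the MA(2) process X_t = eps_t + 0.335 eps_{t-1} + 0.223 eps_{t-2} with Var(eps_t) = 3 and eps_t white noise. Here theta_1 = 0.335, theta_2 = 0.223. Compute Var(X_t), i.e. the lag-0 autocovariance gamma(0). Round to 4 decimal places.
\gamma(0) = 3.4859

For an MA(q) process X_t = eps_t + sum_i theta_i eps_{t-i} with
Var(eps_t) = sigma^2, the variance is
  gamma(0) = sigma^2 * (1 + sum_i theta_i^2).
  sum_i theta_i^2 = (0.335)^2 + (0.223)^2 = 0.112225 + 0.049729 = 0.161954.
  gamma(0) = 3 * (1 + 0.161954) = 3 * 1.161954 = 3.485862, which rounds to 3.4859.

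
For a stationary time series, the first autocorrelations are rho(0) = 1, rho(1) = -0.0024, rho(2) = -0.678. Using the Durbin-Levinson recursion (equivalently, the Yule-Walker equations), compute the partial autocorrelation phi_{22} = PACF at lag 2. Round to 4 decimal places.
\phi_{22} = -0.6780

The PACF at lag k is phi_{kk}, the last component of the solution
to the Yule-Walker system G_k phi = r_k where
  (G_k)_{ij} = rho(|i - j|), (r_k)_i = rho(i), i,j = 1..k.
Equivalently, Durbin-Levinson gives phi_{kk} iteratively:
  phi_{11} = rho(1)
  phi_{kk} = [rho(k) - sum_{j=1..k-1} phi_{k-1,j} rho(k-j)]
            / [1 - sum_{j=1..k-1} phi_{k-1,j} rho(j)],
  phi_{k,j} = phi_{k-1,j} - phi_{kk} phi_{k-1,k-j},  j = 1..k-1.
Step k = 1:
  phi_11 = rho(1) = -0.0024.
Step k = 2:
  phi_22 = [rho(2) - phi_11 rho(1)] / [1 - phi_11 rho(1)] = [-0.678 - (-0.0024)(-0.0024)] / [1 - (-0.0024)(-0.0024)]
         = -0.67800576 / 0.99999424 = -0.678.
Therefore phi_{22} = -0.6780.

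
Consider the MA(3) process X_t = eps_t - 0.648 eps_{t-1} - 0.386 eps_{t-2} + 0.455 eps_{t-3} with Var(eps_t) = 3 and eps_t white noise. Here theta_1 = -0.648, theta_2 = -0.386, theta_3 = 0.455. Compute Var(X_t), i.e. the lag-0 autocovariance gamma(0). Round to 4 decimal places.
\gamma(0) = 5.3278

For an MA(q) process X_t = eps_t + sum_i theta_i eps_{t-i} with
Var(eps_t) = sigma^2, the variance is
  gamma(0) = sigma^2 * (1 + sum_i theta_i^2).
  sum_i theta_i^2 = (-0.648)^2 + (-0.386)^2 + (0.455)^2 = 0.419904 + 0.148996 + 0.207025 = 0.775925.
  gamma(0) = 3 * (1 + 0.775925) = 3 * 1.775925 = 5.327775, which rounds to 5.3278.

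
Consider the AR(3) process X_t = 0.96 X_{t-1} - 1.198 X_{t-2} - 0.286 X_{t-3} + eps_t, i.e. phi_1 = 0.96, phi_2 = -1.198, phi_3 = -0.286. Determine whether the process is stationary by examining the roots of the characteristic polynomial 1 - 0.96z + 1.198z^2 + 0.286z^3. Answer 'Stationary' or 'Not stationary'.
\text{Not stationary}

The AR(p) characteristic polynomial is P(z) = 1 - 0.96z + 1.198z^2 + 0.286z^3.
Stationarity requires all roots to lie outside the unit circle, i.e. |z| > 1 for every root.
Degree 3: look for a simple real root z0 first, then factor out (1 - z/z0) and solve the remaining quadratic.
Testing z0 = -5: P(-5) = 1 + (-0.96)(-5) + (1.198)(-5)^2 + (0.286)(-5)^3
  = 1 + (4.8) + (29.95) + (-35.75) = 0.  So z_0 = -5 is a root, |z_0| = 5.
Divide out the factor (1 + 0.2 z) = (1 - z/z0) (since 1/z0 = -0.2):
  P(z) = (1 + 0.2 z)(1 + (-1.16) z + (1.43) z^2)
  [check: z-coef -1.16 - (-0.2) = -0.96; z^2-coef 1.43 - (-0.2)(-1.16) = 1.198; z^3-coef -(-0.2)(1.43) = 0.286.]
Remaining roots from the quadratic factor 1 + (-1.16) z + (1.43) z^2:
  Set 1 + (-1.16) z + (1.43) z^2 = 0, i.e. a z^2 + b z + c = 0 with a = 1.43, b = -1.16, c = 1.
  Discriminant D = b^2 - 4ac = (-1.16)^2 - 4*(1.43)*1 = 1.3456 - (5.72) = -4.3744.
  D < 0, so the roots are the complex-conjugate pair z = (-b +/- i sqrt(-D)) / (2a) = 0.4056 +/- 0.7313i.
  For a conjugate pair |z|^2 = z * conj(z) = (product of roots) = c/a = 1/(1.43) = 0.699301, so |z| = sqrt(0.699301) = 0.8362 for both roots.
Moduli of all roots: 5.0000, 0.8362, 0.8362.
All moduli strictly greater than 1? No.
Verdict: Not stationary.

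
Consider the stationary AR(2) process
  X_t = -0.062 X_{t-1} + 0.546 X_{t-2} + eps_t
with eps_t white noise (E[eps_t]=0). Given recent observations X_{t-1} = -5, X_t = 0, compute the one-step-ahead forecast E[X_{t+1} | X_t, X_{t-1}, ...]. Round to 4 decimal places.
E[X_{t+1} \mid \mathcal F_t] = -2.7300

For an AR(p) model X_t = c + sum_i phi_i X_{t-i} + eps_t, the
one-step-ahead conditional mean is
  E[X_{t+1} | X_t, ...] = c + sum_i phi_i X_{t+1-i}.
Substitute known values:
  E[X_{t+1} | ...] = (-0.062) * (0) + (0.546) * (-5)
                   = -2.7300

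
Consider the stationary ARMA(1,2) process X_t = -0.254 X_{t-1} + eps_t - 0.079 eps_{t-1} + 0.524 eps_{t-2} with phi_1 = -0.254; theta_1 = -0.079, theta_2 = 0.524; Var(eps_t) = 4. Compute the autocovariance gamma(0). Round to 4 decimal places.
\gamma(0) = 6.0272

Multiply the model equation by X_{t-k} and take expectations. With theta_0 = psi_0 = 1 and psi_j the MA(infinity) weights, this gives
  gamma(k) - sum_i phi_i gamma(k-i) = c_k,
  c_k = sigma^2 * sum_{j=k..q} theta_j psi_{j-k}   (c_k = 0 for k > q),
using gamma(-m) = gamma(m).
psi-weights needed (psi_j = theta_j + sum_i phi_i psi_{j-i}):
  psi_1 = theta_1 + phi_1 = -0.079 + (-0.254) = -0.333
  psi_2 = theta_2 + phi_1 psi_1 = 0.524 + (-0.254)(-0.333) = 0.608582
Right-hand sides:
  c_0 = sigma^2 (1 + theta_1 psi_1 + theta_2 psi_2) = 4 * (1 + (-0.079)(-0.333) + (0.524)(0.608582)) = 4 * 1.345204 = 5.380816
  c_1 = sigma^2 (theta_1 + theta_2 psi_1) = 4 * (-0.079 + (0.524)(-0.333)) = -1.013968
  c_2 = sigma^2 theta_2 = 4 * (0.524) = 2.096
Equations for k = 0 and k = 1 (AR order 1):
  gamma(0) = phi_1 gamma(1) + c_0
  gamma(1) = phi_1 gamma(0) + c_1
Substituting the second into the first: gamma(0) (1 - phi_1^2) = c_0 + phi_1 c_1, so
  gamma(0) = (c_0 + phi_1 c_1) / (1 - phi_1^2) = (5.380816 + (-0.254)(-1.013968)) / (1 - (-0.254)^2) = 5.638364 / 0.935484 = 6.027216.
Therefore gamma(0) = 6.0272 (to 4 decimal places).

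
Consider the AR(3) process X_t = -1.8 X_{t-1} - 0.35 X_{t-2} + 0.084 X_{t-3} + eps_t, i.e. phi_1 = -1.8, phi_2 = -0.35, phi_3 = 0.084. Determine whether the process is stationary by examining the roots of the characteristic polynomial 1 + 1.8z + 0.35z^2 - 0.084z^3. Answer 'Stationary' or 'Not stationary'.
\text{Not stationary}

The AR(p) characteristic polynomial is P(z) = 1 + 1.8z + 0.35z^2 - 0.084z^3.
Stationarity requires all roots to lie outside the unit circle, i.e. |z| > 1 for every root.
Degree 3: look for a simple real root z0 first, then factor out (1 - z/z0) and solve the remaining quadratic.
Testing z0 = -2.5: P(-2.5) = 1 + (1.8)(-2.5) + (0.35)(-2.5)^2 + (-0.084)(-2.5)^3
  = 1 + (-4.5) + (2.1875) + (1.3125) = 0.  So z_0 = -2.5 is a root, |z_0| = 2.5.
Divide out the factor (1 + 0.4 z) = (1 - z/z0) (since 1/z0 = -0.4):
  P(z) = (1 + 0.4 z)(1 + (1.4) z + (-0.21) z^2)
  [check: z-coef 1.4 - (-0.4) = 1.8; z^2-coef -0.21 - (-0.4)(1.4) = 0.35; z^3-coef -(-0.4)(-0.21) = -0.084.]
Remaining roots from the quadratic factor 1 + (1.4) z + (-0.21) z^2:
  Set 1 + (1.4) z + (-0.21) z^2 = 0, i.e. a z^2 + b z + c = 0 with a = -0.21, b = 1.4, c = 1.
  Discriminant D = b^2 - 4ac = (1.4)^2 - 4*(-0.21)*1 = 1.96 - (-0.84) = 2.8.
  D >= 0, so the roots are real: z = (-b +/- sqrt(D)) / (2a) = (-1.4 +/- 1.67332) / (-0.42).
    z_1 = (-1.4 + 1.67332) / (-0.42) = -0.6508,   |z_1| = 0.6508.
    z_2 = (-1.4 - 1.67332) / (-0.42) = 7.3174,   |z_2| = 7.3174.
Moduli of all roots: 2.5000, 0.6508, 7.3174.
All moduli strictly greater than 1? No.
Verdict: Not stationary.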